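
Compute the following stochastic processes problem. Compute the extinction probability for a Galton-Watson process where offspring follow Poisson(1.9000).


Since mu = 1.9000 > 1, extinction prob q < 1.
Solve s = exp(mu*(s-1)) iteratively.
q = 0.2328

0.2328


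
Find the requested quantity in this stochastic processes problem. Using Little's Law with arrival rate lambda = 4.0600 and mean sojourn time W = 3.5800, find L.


Little's Law: L = lambda * W
= 4.0600 * 3.5800
= 14.5348

14.5348


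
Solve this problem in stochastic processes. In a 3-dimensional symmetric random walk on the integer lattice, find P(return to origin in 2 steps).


P(return in 2 steps) = P(reverse first step) = 1/(2d)
= 1/6
= 0.1667

0.1667


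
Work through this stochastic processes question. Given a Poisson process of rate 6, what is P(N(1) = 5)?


P(N(t)=k) = (lambda*t)^k * exp(-lambda*t) / k!
lambda*t = 6
= 6^5 * exp(-6) / 5!
= 7776 * 0.0025 / 120
= 0.1606

0.1606


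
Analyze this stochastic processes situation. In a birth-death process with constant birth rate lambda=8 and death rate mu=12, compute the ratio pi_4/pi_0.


For birth-death process, pi_n/pi_0 = (lambda/mu)^n
= (8/12)^4
= 0.1975

0.1975


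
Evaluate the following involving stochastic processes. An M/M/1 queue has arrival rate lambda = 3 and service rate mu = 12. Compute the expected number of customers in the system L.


rho = 3/12 = 0.2500
L = rho/(1-rho)
= 0.2500/0.7500
= 0.3333

0.3333


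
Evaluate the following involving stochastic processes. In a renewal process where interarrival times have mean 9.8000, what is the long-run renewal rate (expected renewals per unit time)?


Long-run renewal rate = 1/E(X)
= 1/9.8000
= 0.1020

0.1020


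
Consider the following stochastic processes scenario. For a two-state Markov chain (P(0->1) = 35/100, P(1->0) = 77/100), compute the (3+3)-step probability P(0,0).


P^6 = P^3 * P^3
Computing via matrix multiplication of the transition matrix.
Entry (0,0) of P^6 = 0.6875

0.6875


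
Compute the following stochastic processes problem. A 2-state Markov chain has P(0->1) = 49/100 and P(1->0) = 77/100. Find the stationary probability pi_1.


Stationary distribution: pi_0 = p10/(p01+p10), pi_1 = p01/(p01+p10)
p01 = 0.4900, p10 = 0.7700
pi_1 = 0.3889

0.3889


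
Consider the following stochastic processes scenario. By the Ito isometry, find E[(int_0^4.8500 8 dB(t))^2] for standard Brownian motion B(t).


By Ito isometry: E[(int f dB)^2] = int f^2 dt
= 8^2 * 4.8500
= 64 * 4.8500 = 310.4000

310.4000


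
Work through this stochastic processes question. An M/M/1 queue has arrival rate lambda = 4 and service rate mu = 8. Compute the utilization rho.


rho = lambda/mu
= 4/8
= 0.5000

0.5000


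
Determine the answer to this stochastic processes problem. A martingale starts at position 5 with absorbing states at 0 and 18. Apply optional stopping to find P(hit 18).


By optional stopping theorem: E(M at tau) = M(0) = 5
P(hit 18)*18 + P(hit 0)*0 = 5
P(hit 18) = (5 - 0)/(18 - 0) = 5/18 = 0.2778

0.2778


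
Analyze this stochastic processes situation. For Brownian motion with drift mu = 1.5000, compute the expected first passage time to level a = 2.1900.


Expected first passage time = a/mu
= 2.1900/1.5000
= 1.4600

1.4600


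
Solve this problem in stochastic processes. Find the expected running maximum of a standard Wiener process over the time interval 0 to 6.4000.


E(max B(s)) = sqrt(2t/pi)
= sqrt(2*6.4000/pi)
= sqrt(4.0744)
= 2.0185

2.0185


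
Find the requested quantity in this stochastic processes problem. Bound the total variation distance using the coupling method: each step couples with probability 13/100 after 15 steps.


TV distance bound <= (1-delta)^n
= (1 - 0.1300)^15
= 0.8700^15
= 0.1238

0.1238


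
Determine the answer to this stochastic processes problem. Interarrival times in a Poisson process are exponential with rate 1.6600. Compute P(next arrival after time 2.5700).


P(X > t) = exp(-lambda * t)
= exp(-1.6600 * 2.5700)
= exp(-4.2662) = 0.0140

0.0140


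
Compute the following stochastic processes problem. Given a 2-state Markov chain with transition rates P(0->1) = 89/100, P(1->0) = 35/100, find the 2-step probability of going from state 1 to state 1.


Computing P^2 by matrix multiplication.
P = [[0.1100, 0.8900], [0.3500, 0.6500]]
After raising P to the power 2:
P^2(1,1) = 0.7340

0.7340


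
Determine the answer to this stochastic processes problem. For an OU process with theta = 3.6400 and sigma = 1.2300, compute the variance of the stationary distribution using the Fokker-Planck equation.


Stationary variance = sigma^2 / (2*theta)
= 1.2300^2 / (2*3.6400)
= 1.5129 / 7.2800
= 0.2078

0.2078


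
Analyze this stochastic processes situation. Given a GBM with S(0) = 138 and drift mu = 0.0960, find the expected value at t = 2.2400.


E[S(t)] = S(0) * exp(mu * t)
= 138 * exp(0.0960 * 2.2400)
= 138 * 1.2399
= 171.1078

171.1078


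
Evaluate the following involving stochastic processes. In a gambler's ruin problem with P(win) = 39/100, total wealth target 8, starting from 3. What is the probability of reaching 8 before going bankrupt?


Gambler's ruin formula:
r = q/p = 0.6100/0.3900 = 1.5641
P(win) = (1 - r^i)/(1 - r^N)
= (1 - 1.5641^3)/(1 - 1.5641^8)
= 0.0812

0.0812


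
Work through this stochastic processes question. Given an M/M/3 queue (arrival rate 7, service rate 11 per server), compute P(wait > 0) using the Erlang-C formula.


a = lambda/mu = 0.6364
rho = a/c = 0.2121
Erlang-C formula applied:
C(c,a) = 0.0288

0.0288


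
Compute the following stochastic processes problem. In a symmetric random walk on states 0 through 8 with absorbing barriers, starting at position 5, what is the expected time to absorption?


For symmetric RW on 0,...,N with absorbing barriers, E(i) = i*(N-i)
E(5) = 5 * 3 = 15

15


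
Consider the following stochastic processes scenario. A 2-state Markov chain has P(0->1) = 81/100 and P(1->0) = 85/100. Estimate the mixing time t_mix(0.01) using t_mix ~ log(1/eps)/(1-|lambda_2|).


lambda_2 = |1 - p01 - p10| = |1 - 0.8100 - 0.8500| = 0.6600
t_mix ~ log(1/eps)/(1 - |lambda_2|)
= log(100)/(1 - 0.6600) = 4.6052/0.3400
= 13.5446

13.5446


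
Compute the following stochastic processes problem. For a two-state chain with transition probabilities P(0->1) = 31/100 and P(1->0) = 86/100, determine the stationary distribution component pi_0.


Stationary distribution: pi_0 = p10/(p01+p10), pi_1 = p01/(p01+p10)
p01 = 0.3100, p10 = 0.8600
pi_0 = 0.7350

0.7350


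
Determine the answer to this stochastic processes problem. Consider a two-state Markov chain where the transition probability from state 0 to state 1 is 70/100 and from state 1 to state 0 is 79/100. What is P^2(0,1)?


Computing P^2 by matrix multiplication.
P = [[0.3000, 0.7000], [0.7900, 0.2100]]
After raising P to the power 2:
P^2(0,1) = 0.3570

0.3570


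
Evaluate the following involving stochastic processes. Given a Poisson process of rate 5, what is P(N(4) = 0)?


P(N(t)=k) = (lambda*t)^k * exp(-lambda*t) / k!
lambda*t = 20
= 20^0 * exp(-20) / 0!
= 1 * 2.0612e-09 / 1
= 2.0612e-09

2.0612e-09


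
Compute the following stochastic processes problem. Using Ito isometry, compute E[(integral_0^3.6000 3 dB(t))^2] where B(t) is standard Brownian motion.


By Ito isometry: E[(int f dB)^2] = int f^2 dt
= 3^2 * 3.6000
= 9 * 3.6000 = 32.4000

32.4000


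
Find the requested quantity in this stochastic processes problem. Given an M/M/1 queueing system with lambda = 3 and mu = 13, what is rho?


rho = lambda/mu
= 3/13
= 0.2308

0.2308


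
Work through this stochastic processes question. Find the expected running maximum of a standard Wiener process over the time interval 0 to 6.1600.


E(max B(s)) = sqrt(2t/pi)
= sqrt(2*6.1600/pi)
= sqrt(3.9216)
= 1.9803

1.9803


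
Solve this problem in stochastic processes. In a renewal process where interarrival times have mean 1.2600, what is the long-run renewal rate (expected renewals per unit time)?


Long-run renewal rate = 1/E(X)
= 1/1.2600
= 0.7937

0.7937


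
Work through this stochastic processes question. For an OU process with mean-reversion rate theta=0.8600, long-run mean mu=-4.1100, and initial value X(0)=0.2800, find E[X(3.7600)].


E[X(t)] = mu + (X(0) - mu)*exp(-theta*t)
= -4.1100 + (0.2800 - -4.1100)*exp(-0.8600*3.7600)
= -4.1100 + 4.3900 * 0.0394
= -3.9370

-3.9370


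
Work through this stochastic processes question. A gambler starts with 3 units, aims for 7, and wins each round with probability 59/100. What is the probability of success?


Gambler's ruin formula:
r = q/p = 0.4100/0.5900 = 0.6949
P(win) = (1 - r^i)/(1 - r^N)
= (1 - 0.6949^3)/(1 - 0.6949^7)
= 0.7208

0.7208


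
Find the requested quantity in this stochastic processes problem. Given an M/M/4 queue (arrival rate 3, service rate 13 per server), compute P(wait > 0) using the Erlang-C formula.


a = lambda/mu = 0.2308
rho = a/c = 0.0577
Erlang-C formula applied:
C(c,a) = 9.9560e-05

9.9560e-05


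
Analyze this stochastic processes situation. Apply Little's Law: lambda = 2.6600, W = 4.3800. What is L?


Little's Law: L = lambda * W
= 2.6600 * 4.3800
= 11.6508

11.6508


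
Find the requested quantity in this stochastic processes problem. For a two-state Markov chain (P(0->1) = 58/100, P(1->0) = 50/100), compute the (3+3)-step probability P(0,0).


P^6 = P^3 * P^3
Computing via matrix multiplication of the transition matrix.
Entry (0,0) of P^6 = 0.4630

0.4630


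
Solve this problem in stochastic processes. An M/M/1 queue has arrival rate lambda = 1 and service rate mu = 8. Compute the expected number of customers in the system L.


rho = 1/8 = 0.1250
L = rho/(1-rho)
= 0.1250/0.8750
= 0.1429

0.1429


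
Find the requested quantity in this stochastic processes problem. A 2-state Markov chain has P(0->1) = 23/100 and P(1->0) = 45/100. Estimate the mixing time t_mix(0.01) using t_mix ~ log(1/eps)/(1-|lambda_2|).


lambda_2 = |1 - p01 - p10| = |1 - 0.2300 - 0.4500| = 0.3200
t_mix ~ log(1/eps)/(1 - |lambda_2|)
= log(100)/(1 - 0.3200) = 4.6052/0.6800
= 6.7723

6.7723


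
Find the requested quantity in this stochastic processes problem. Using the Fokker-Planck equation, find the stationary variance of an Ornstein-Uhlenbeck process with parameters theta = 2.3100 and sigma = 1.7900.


Stationary variance = sigma^2 / (2*theta)
= 1.7900^2 / (2*2.3100)
= 3.2041 / 4.6200
= 0.6935

0.6935


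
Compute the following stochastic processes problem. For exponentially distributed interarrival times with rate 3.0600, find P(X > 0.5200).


P(X > t) = exp(-lambda * t)
= exp(-3.0600 * 0.5200)
= exp(-1.5912) = 0.2037

0.2037


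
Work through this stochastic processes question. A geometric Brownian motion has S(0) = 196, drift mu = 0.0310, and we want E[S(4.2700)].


E[S(t)] = S(0) * exp(mu * t)
= 196 * exp(0.0310 * 4.2700)
= 196 * 1.1415
= 223.7400

223.7400


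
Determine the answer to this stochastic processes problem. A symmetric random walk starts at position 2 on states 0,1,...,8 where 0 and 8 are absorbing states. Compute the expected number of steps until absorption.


For symmetric RW on 0,...,N with absorbing barriers, E(i) = i*(N-i)
E(2) = 2 * 6 = 12

12


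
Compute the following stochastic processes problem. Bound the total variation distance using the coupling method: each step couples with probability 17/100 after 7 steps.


TV distance bound <= (1-delta)^n
= (1 - 0.1700)^7
= 0.8300^7
= 0.2714

0.2714


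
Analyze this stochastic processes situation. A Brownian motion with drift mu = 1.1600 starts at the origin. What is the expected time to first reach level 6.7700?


Expected first passage time = a/mu
= 6.7700/1.1600
= 5.8362

5.8362


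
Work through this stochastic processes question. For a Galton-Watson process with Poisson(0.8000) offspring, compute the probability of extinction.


Since mu = 0.8000 <= 1, extinction probability = 1.

1.0000


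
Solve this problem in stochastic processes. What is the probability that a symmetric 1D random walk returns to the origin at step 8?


P(S(8) = 0) = C(8,4) / 4^4
= 70 / 256
= 0.2734

0.2734


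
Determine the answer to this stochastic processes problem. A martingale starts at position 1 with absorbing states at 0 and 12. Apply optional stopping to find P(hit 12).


By optional stopping theorem: E(M at tau) = M(0) = 1
P(hit 12)*12 + P(hit 0)*0 = 1
P(hit 12) = (1 - 0)/(12 - 0) = 1/12 = 0.0833

0.0833


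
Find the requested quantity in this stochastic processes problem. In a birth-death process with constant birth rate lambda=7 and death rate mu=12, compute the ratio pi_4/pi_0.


For birth-death process, pi_n/pi_0 = (lambda/mu)^n
= (7/12)^4
= 0.1158

0.1158


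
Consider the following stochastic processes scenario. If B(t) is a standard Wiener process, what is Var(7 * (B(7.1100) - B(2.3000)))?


Var(alpha*(B(t)-B(s))) = alpha^2 * (t-s)
= 7^2 * (7.1100 - 2.3000)
= 49 * 4.8100
= 235.6900

235.6900


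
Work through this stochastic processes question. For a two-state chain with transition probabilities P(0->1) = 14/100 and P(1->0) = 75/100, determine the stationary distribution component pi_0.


Stationary distribution: pi_0 = p10/(p01+p10), pi_1 = p01/(p01+p10)
p01 = 0.1400, p10 = 0.7500
pi_0 = 0.8427

0.8427


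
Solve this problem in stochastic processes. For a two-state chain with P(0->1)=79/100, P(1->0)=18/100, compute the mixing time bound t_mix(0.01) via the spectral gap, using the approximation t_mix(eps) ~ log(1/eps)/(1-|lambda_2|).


lambda_2 = |1 - p01 - p10| = |1 - 0.7900 - 0.1800| = 0.0300
t_mix ~ log(1/eps)/(1 - |lambda_2|)
= log(100)/(1 - 0.0300) = 4.6052/0.9700
= 4.7476

4.7476


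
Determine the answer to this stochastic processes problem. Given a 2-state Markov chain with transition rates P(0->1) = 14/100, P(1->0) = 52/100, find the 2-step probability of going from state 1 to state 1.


Computing P^2 by matrix multiplication.
P = [[0.8600, 0.1400], [0.5200, 0.4800]]
After raising P to the power 2:
P^2(1,1) = 0.3032

0.3032


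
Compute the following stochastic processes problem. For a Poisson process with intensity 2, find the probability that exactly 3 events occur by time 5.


P(N(t)=k) = (lambda*t)^k * exp(-lambda*t) / k!
lambda*t = 10
= 10^3 * exp(-10) / 3!
= 1000 * 4.5400e-05 / 6
= 0.0076

0.0076


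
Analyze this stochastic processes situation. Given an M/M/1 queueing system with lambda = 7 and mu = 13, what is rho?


rho = lambda/mu
= 7/13
= 0.5385

0.5385


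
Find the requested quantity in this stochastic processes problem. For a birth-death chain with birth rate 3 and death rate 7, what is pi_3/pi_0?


For birth-death process, pi_n/pi_0 = (lambda/mu)^n
= (3/7)^3
= 0.0787

0.0787


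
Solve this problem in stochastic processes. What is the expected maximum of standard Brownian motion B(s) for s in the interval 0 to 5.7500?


E(max B(s)) = sqrt(2t/pi)
= sqrt(2*5.7500/pi)
= sqrt(3.6606)
= 1.9133

1.9133


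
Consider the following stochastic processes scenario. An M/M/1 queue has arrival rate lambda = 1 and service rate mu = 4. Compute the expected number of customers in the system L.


rho = 1/4 = 0.2500
L = rho/(1-rho)
= 0.2500/0.7500
= 0.3333

0.3333


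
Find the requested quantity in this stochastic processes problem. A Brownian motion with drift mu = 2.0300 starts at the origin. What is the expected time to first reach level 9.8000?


Expected first passage time = a/mu
= 9.8000/2.0300
= 4.8276

4.8276


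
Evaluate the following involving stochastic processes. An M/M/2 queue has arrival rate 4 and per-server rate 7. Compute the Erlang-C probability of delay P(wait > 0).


a = lambda/mu = 0.5714
rho = a/c = 0.2857
Erlang-C formula applied:
C(c,a) = 0.1270

0.1270


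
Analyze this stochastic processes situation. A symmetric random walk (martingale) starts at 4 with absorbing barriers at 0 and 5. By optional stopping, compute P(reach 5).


By optional stopping theorem: E(M at tau) = M(0) = 4
P(hit 5)*5 + P(hit 0)*0 = 4
P(hit 5) = (4 - 0)/(5 - 0) = 4/5 = 0.8000

0.8000


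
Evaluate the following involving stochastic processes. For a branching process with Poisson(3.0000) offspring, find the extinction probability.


Since mu = 3.0000 > 1, extinction prob q < 1.
Solve s = exp(mu*(s-1)) iteratively.
q = 0.0595

0.0595


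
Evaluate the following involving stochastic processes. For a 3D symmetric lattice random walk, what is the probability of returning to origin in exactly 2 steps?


P(return in 2 steps) = P(reverse first step) = 1/(2d)
= 1/6
= 0.1667

0.1667


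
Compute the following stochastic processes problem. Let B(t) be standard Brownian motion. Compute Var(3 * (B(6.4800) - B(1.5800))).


Var(alpha*(B(t)-B(s))) = alpha^2 * (t-s)
= 3^2 * (6.4800 - 1.5800)
= 9 * 4.9000
= 44.1000

44.1000


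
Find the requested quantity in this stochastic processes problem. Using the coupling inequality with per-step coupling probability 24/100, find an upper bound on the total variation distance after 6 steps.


TV distance bound <= (1-delta)^n
= (1 - 0.2400)^6
= 0.7600^6
= 0.1927

0.1927


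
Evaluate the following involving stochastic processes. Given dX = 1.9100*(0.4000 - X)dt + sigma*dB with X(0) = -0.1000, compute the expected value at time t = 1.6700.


E[X(t)] = mu + (X(0) - mu)*exp(-theta*t)
= 0.4000 + (-0.1000 - 0.4000)*exp(-1.9100*1.6700)
= 0.4000 + -0.5000 * 0.0412
= 0.3794

0.3794


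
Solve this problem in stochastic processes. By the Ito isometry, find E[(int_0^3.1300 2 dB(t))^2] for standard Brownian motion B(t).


By Ito isometry: E[(int f dB)^2] = int f^2 dt
= 2^2 * 3.1300
= 4 * 3.1300 = 12.5200

12.5200


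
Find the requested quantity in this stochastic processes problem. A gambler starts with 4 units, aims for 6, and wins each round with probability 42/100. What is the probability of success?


Gambler's ruin formula:
r = q/p = 0.5800/0.4200 = 1.3810
P(win) = (1 - r^i)/(1 - r^N)
= (1 - 1.3810^4)/(1 - 1.3810^6)
= 0.4442

0.4442


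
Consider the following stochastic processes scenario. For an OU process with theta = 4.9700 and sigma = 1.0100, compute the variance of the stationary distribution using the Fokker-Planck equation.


Stationary variance = sigma^2 / (2*theta)
= 1.0100^2 / (2*4.9700)
= 1.0201 / 9.9400
= 0.1026

0.1026


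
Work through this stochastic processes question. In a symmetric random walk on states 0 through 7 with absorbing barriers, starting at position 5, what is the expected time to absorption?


For symmetric RW on 0,...,N with absorbing barriers, E(i) = i*(N-i)
E(5) = 5 * 2 = 10

10


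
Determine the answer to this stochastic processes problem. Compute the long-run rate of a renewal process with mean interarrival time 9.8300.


Long-run renewal rate = 1/E(X)
= 1/9.8300
= 0.1017

0.1017


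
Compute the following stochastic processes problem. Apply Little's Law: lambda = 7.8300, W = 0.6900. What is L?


Little's Law: L = lambda * W
= 7.8300 * 0.6900
= 5.4027

5.4027


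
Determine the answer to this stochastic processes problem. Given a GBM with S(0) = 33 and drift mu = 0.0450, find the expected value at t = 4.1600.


E[S(t)] = S(0) * exp(mu * t)
= 33 * exp(0.0450 * 4.1600)
= 33 * 1.2059
= 39.7937

39.7937


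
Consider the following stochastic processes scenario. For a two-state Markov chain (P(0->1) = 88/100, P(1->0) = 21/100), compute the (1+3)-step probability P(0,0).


P^4 = P^1 * P^3
Computing via matrix multiplication of the transition matrix.
Entry (0,0) of P^4 = 0.1927

0.1927


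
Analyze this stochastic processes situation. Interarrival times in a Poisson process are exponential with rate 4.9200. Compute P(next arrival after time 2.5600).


P(X > t) = exp(-lambda * t)
= exp(-4.9200 * 2.5600)
= exp(-12.5952) = 3.3882e-06

3.3882e-06


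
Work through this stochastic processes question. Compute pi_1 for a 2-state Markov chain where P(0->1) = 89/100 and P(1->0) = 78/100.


Stationary distribution: pi_0 = p10/(p01+p10), pi_1 = p01/(p01+p10)
p01 = 0.8900, p10 = 0.7800
pi_1 = 0.5329

0.5329


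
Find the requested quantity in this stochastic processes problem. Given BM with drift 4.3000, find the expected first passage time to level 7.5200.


Expected first passage time = a/mu
= 7.5200/4.3000
= 1.7488

1.7488


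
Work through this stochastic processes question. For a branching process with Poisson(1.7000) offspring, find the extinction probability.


Since mu = 1.7000 > 1, extinction prob q < 1.
Solve s = exp(mu*(s-1)) iteratively.
q = 0.3088

0.3088


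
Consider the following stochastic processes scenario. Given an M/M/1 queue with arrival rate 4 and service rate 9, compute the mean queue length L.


rho = 4/9 = 0.4444
L = rho/(1-rho)
= 0.4444/0.5556
= 0.8000

0.8000


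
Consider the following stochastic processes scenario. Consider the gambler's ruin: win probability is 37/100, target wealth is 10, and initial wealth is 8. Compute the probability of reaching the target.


Gambler's ruin formula:
r = q/p = 0.6300/0.3700 = 1.7027
P(win) = (1 - r^i)/(1 - r^N)
= (1 - 1.7027^8)/(1 - 1.7027^10)
= 0.3417

0.3417


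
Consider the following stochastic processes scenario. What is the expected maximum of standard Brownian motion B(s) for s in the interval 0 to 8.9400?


E(max B(s)) = sqrt(2t/pi)
= sqrt(2*8.9400/pi)
= sqrt(5.6914)
= 2.3857

2.3857


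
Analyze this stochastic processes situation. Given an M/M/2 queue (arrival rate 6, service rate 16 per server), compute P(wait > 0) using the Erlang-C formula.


a = lambda/mu = 0.3750
rho = a/c = 0.1875
Erlang-C formula applied:
C(c,a) = 0.0592

0.0592


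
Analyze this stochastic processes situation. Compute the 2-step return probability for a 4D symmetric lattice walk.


P(return in 2 steps) = P(reverse first step) = 1/(2d)
= 1/8
= 0.1250

0.1250


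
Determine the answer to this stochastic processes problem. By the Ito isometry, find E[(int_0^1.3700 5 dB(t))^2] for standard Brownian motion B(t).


By Ito isometry: E[(int f dB)^2] = int f^2 dt
= 5^2 * 1.3700
= 25 * 1.3700 = 34.2500

34.2500


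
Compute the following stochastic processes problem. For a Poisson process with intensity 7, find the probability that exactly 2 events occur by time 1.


P(N(t)=k) = (lambda*t)^k * exp(-lambda*t) / k!
lambda*t = 7
= 7^2 * exp(-7) / 2!
= 49 * 9.1188e-04 / 2
= 0.0223

0.0223


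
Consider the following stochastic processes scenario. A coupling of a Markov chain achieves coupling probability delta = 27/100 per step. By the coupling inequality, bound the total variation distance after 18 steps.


TV distance bound <= (1-delta)^n
= (1 - 0.2700)^18
= 0.7300^18
= 0.0035

0.0035


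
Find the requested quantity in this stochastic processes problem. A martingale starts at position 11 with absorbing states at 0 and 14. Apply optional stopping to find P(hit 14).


By optional stopping theorem: E(M at tau) = M(0) = 11
P(hit 14)*14 + P(hit 0)*0 = 11
P(hit 14) = (11 - 0)/(14 - 0) = 11/14 = 0.7857

0.7857


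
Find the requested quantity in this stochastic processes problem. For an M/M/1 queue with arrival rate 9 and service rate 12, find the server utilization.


rho = lambda/mu
= 9/12
= 0.7500

0.7500


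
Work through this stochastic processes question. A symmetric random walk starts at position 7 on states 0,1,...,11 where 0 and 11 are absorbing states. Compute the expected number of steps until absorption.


For symmetric RW on 0,...,N with absorbing barriers, E(i) = i*(N-i)
E(7) = 7 * 4 = 28

28


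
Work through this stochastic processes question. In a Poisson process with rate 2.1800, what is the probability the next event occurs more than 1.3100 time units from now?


P(X > t) = exp(-lambda * t)
= exp(-2.1800 * 1.3100)
= exp(-2.8558) = 0.0575

0.0575


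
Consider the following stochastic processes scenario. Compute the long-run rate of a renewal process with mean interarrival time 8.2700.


Long-run renewal rate = 1/E(X)
= 1/8.2700
= 0.1209

0.1209


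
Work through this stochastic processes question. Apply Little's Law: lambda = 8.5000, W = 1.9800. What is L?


Little's Law: L = lambda * W
= 8.5000 * 1.9800
= 16.8300

16.8300


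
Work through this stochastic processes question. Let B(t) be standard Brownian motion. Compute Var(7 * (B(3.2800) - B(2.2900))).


Var(alpha*(B(t)-B(s))) = alpha^2 * (t-s)
= 7^2 * (3.2800 - 2.2900)
= 49 * 0.9900
= 48.5100

48.5100


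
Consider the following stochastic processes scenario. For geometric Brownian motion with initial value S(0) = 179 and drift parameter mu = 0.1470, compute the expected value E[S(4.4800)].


E[S(t)] = S(0) * exp(mu * t)
= 179 * exp(0.1470 * 4.4800)
= 179 * 1.9320
= 345.8295

345.8295


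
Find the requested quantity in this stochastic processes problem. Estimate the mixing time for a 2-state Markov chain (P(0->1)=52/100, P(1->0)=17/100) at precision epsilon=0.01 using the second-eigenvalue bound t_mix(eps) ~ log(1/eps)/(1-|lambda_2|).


lambda_2 = |1 - p01 - p10| = |1 - 0.5200 - 0.1700| = 0.3100
t_mix ~ log(1/eps)/(1 - |lambda_2|)
= log(100)/(1 - 0.3100) = 4.6052/0.6900
= 6.6742

6.6742


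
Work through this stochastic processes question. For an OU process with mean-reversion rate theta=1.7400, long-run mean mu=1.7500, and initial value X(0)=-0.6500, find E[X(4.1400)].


E[X(t)] = mu + (X(0) - mu)*exp(-theta*t)
= 1.7500 + (-0.6500 - 1.7500)*exp(-1.7400*4.1400)
= 1.7500 + -2.4000 * 7.4390e-04
= 1.7482

1.7482


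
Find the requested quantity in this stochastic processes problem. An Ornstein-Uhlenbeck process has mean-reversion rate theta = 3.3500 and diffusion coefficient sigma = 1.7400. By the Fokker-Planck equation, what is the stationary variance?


Stationary variance = sigma^2 / (2*theta)
= 1.7400^2 / (2*3.3500)
= 3.0276 / 6.7000
= 0.4519

0.4519


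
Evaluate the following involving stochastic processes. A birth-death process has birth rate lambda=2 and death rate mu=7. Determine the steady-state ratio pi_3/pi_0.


For birth-death process, pi_n/pi_0 = (lambda/mu)^n
= (2/7)^3
= 0.0233

0.0233


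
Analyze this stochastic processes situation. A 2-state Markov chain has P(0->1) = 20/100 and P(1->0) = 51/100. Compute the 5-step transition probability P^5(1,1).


Computing P^5 by matrix multiplication.
P = [[0.8000, 0.2000], [0.5100, 0.4900]]
After raising P to the power 5:
P^5(1,1) = 0.2832

0.2832


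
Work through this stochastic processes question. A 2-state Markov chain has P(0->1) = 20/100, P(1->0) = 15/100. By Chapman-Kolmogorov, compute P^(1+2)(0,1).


P^3 = P^1 * P^2
Computing via matrix multiplication of the transition matrix.
Entry (0,1) of P^3 = 0.4145

0.4145


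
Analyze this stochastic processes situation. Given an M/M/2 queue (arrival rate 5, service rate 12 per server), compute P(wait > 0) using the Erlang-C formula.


a = lambda/mu = 0.4167
rho = a/c = 0.2083
Erlang-C formula applied:
C(c,a) = 0.0718

0.0718


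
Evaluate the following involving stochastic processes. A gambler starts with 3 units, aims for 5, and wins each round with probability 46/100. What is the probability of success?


Gambler's ruin formula:
r = q/p = 0.5400/0.4600 = 1.1739
P(win) = (1 - r^i)/(1 - r^N)
= (1 - 1.1739^3)/(1 - 1.1739^5)
= 0.5025

0.5025


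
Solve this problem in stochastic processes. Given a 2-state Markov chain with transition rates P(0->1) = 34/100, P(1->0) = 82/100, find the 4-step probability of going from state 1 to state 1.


Computing P^4 by matrix multiplication.
P = [[0.6600, 0.3400], [0.8200, 0.1800]]
After raising P to the power 4:
P^4(1,1) = 0.2936

0.2936


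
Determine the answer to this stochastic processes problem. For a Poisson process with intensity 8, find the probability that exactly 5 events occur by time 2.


P(N(t)=k) = (lambda*t)^k * exp(-lambda*t) / k!
lambda*t = 16
= 16^5 * exp(-16) / 5!
= 1048576 * 1.1254e-07 / 120
= 9.8335e-04

9.8335e-04


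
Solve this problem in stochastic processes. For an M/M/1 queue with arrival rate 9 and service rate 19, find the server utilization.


rho = lambda/mu
= 9/19
= 0.4737

0.4737


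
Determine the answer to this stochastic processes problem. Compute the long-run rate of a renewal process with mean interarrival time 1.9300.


Long-run renewal rate = 1/E(X)
= 1/1.9300
= 0.5181

0.5181


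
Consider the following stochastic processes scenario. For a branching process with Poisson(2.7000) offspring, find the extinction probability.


Since mu = 2.7000 > 1, extinction prob q < 1.
Solve s = exp(mu*(s-1)) iteratively.
q = 0.0844

0.0844


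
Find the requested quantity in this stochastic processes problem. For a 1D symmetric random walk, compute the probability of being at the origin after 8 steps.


P(S(8) = 0) = C(8,4) / 4^4
= 70 / 256
= 0.2734

0.2734


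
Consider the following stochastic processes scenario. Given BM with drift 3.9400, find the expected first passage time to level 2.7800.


Expected first passage time = a/mu
= 2.7800/3.9400
= 0.7056

0.7056


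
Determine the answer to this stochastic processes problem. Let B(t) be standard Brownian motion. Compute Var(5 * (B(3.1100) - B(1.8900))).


Var(alpha*(B(t)-B(s))) = alpha^2 * (t-s)
= 5^2 * (3.1100 - 1.8900)
= 25 * 1.2200
= 30.5000

30.5000


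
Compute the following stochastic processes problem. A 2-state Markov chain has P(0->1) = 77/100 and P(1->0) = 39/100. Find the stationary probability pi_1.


Stationary distribution: pi_0 = p10/(p01+p10), pi_1 = p01/(p01+p10)
p01 = 0.7700, p10 = 0.3900
pi_1 = 0.6638

0.6638


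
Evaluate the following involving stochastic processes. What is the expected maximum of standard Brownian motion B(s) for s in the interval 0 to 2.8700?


E(max B(s)) = sqrt(2t/pi)
= sqrt(2*2.8700/pi)
= sqrt(1.8271)
= 1.3517

1.3517


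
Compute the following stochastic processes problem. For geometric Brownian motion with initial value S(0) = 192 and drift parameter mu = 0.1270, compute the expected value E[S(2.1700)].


E[S(t)] = S(0) * exp(mu * t)
= 192 * exp(0.1270 * 2.1700)
= 192 * 1.3173
= 252.9231

252.9231


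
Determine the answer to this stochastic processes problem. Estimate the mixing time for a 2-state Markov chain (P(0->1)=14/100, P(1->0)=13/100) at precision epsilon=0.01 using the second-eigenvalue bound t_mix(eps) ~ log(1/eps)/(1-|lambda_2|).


lambda_2 = |1 - p01 - p10| = |1 - 0.1400 - 0.1300| = 0.7300
t_mix ~ log(1/eps)/(1 - |lambda_2|)
= log(100)/(1 - 0.7300) = 4.6052/0.2700
= 17.0562

17.0562


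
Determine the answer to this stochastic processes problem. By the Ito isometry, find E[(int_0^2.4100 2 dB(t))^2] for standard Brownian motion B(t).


By Ito isometry: E[(int f dB)^2] = int f^2 dt
= 2^2 * 2.4100
= 4 * 2.4100 = 9.6400

9.6400


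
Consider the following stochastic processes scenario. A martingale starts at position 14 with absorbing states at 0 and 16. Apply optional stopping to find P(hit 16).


By optional stopping theorem: E(M at tau) = M(0) = 14
P(hit 16)*16 + P(hit 0)*0 = 14
P(hit 16) = (14 - 0)/(16 - 0) = 7/8 = 0.8750

0.8750


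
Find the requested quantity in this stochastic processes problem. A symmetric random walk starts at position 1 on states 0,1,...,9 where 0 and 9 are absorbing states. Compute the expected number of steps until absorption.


For symmetric RW on 0,...,N with absorbing barriers, E(i) = i*(N-i)
E(1) = 1 * 8 = 8

8


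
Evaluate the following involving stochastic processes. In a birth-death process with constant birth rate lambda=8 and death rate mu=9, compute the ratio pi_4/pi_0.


For birth-death process, pi_n/pi_0 = (lambda/mu)^n
= (8/9)^4
= 0.6243

0.6243


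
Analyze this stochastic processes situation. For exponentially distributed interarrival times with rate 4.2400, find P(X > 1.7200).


P(X > t) = exp(-lambda * t)
= exp(-4.2400 * 1.7200)
= exp(-7.2928) = 6.8042e-04

6.8042e-04


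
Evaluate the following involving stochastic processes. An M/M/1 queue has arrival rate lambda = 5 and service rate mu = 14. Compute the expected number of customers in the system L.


rho = 5/14 = 0.3571
L = rho/(1-rho)
= 0.3571/0.6429
= 0.5556

0.5556


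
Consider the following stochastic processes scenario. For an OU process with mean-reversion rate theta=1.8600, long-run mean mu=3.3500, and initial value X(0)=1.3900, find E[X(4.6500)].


E[X(t)] = mu + (X(0) - mu)*exp(-theta*t)
= 3.3500 + (1.3900 - 3.3500)*exp(-1.8600*4.6500)
= 3.3500 + -1.9600 * 1.7530e-04
= 3.3497

3.3497


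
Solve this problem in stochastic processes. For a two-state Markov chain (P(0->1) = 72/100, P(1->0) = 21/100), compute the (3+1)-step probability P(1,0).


P^4 = P^3 * P^1
Computing via matrix multiplication of the transition matrix.
Entry (1,0) of P^4 = 0.2258

0.2258


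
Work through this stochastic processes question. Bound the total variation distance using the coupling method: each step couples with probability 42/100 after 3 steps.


TV distance bound <= (1-delta)^n
= (1 - 0.4200)^3
= 0.5800^3
= 0.1951

0.1951


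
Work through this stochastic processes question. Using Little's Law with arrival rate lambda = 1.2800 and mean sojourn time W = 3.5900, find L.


Little's Law: L = lambda * W
= 1.2800 * 3.5900
= 4.5952

4.5952


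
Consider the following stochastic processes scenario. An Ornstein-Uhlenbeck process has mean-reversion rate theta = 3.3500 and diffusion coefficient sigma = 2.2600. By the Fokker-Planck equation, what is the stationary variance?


Stationary variance = sigma^2 / (2*theta)
= 2.2600^2 / (2*3.3500)
= 5.1076 / 6.7000
= 0.7623

0.7623


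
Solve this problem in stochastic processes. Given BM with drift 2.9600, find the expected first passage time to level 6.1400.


Expected first passage time = a/mu
= 6.1400/2.9600
= 2.0743

2.0743


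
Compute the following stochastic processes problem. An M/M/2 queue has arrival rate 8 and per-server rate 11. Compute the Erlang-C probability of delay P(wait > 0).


a = lambda/mu = 0.7273
rho = a/c = 0.3636
Erlang-C formula applied:
C(c,a) = 0.1939

0.1939


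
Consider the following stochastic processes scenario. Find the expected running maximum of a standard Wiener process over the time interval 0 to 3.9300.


E(max B(s)) = sqrt(2t/pi)
= sqrt(2*3.9300/pi)
= sqrt(2.5019)
= 1.5817

1.5817


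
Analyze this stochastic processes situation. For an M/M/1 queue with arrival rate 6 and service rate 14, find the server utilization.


rho = lambda/mu
= 6/14
= 0.4286

0.4286


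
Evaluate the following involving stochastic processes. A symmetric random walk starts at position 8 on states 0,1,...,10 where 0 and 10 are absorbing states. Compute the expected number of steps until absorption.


For symmetric RW on 0,...,N with absorbing barriers, E(i) = i*(N-i)
E(8) = 8 * 2 = 16

16


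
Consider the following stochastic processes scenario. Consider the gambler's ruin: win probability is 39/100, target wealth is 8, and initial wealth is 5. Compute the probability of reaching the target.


Gambler's ruin formula:
r = q/p = 0.6100/0.3900 = 1.5641
P(win) = (1 - r^i)/(1 - r^N)
= (1 - 1.5641^5)/(1 - 1.5641^8)
= 0.2401

0.2401


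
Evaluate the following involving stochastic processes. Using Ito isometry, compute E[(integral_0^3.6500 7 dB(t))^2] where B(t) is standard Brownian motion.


By Ito isometry: E[(int f dB)^2] = int f^2 dt
= 7^2 * 3.6500
= 49 * 3.6500 = 178.8500

178.8500


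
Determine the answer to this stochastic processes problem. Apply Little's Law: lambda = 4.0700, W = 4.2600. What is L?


Little's Law: L = lambda * W
= 4.0700 * 4.2600
= 17.3382

17.3382


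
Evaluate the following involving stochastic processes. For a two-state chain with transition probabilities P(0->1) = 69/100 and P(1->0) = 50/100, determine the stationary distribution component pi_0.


Stationary distribution: pi_0 = p10/(p01+p10), pi_1 = p01/(p01+p10)
p01 = 0.6900, p10 = 0.5000
pi_0 = 0.4202

0.4202


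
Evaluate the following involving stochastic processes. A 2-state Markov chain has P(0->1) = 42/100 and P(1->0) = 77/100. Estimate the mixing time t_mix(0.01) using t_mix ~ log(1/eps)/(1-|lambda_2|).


lambda_2 = |1 - p01 - p10| = |1 - 0.4200 - 0.7700| = 0.1900
t_mix ~ log(1/eps)/(1 - |lambda_2|)
= log(100)/(1 - 0.1900) = 4.6052/0.8100
= 5.6854

5.6854


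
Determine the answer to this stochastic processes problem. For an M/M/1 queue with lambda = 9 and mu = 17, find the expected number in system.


rho = 9/17 = 0.5294
L = rho/(1-rho)
= 0.5294/0.4706
= 1.1250

1.1250


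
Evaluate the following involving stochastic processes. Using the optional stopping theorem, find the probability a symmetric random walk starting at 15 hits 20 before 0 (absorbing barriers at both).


By optional stopping theorem: E(M at tau) = M(0) = 15
P(hit 20)*20 + P(hit 0)*0 = 15
P(hit 20) = (15 - 0)/(20 - 0) = 3/4 = 0.7500

0.7500


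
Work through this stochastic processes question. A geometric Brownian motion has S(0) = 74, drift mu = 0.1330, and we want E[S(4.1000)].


E[S(t)] = S(0) * exp(mu * t)
= 74 * exp(0.1330 * 4.1000)
= 74 * 1.7251
= 127.6593

127.6593


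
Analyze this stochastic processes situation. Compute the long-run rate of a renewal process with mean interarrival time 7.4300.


Long-run renewal rate = 1/E(X)
= 1/7.4300
= 0.1346

0.1346


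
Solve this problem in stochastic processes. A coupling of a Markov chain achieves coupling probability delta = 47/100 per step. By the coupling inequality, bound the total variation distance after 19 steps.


TV distance bound <= (1-delta)^n
= (1 - 0.4700)^19
= 0.5300^19
= 5.7709e-06

5.7709e-06


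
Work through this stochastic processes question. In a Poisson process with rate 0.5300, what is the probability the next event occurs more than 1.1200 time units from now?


P(X > t) = exp(-lambda * t)
= exp(-0.5300 * 1.1200)
= exp(-0.5936) = 0.5523

0.5523


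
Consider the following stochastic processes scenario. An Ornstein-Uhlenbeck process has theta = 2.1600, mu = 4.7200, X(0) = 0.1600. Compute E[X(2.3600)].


E[X(t)] = mu + (X(0) - mu)*exp(-theta*t)
= 4.7200 + (0.1600 - 4.7200)*exp(-2.1600*2.3600)
= 4.7200 + -4.5600 * 0.0061
= 4.6921

4.6921


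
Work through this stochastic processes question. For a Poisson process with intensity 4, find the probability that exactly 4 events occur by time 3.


P(N(t)=k) = (lambda*t)^k * exp(-lambda*t) / k!
lambda*t = 12
= 12^4 * exp(-12) / 4!
= 20736 * 6.1442e-06 / 24
= 0.0053

0.0053


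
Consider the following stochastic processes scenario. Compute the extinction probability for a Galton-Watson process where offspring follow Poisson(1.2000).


Since mu = 1.2000 > 1, extinction prob q < 1.
Solve s = exp(mu*(s-1)) iteratively.
q = 0.6863

0.6863


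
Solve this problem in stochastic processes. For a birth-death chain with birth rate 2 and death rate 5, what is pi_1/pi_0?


For birth-death process, pi_n/pi_0 = (lambda/mu)^n
= (2/5)^1
= 0.4000

0.4000


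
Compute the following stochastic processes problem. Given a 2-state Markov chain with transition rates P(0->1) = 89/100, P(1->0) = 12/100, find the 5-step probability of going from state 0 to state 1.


Computing P^5 by matrix multiplication.
P = [[0.1100, 0.8900], [0.1200, 0.8800]]
After raising P to the power 5:
P^5(0,1) = 0.8812

0.8812


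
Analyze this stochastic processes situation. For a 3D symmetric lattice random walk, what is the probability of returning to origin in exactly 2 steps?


P(return in 2 steps) = P(reverse first step) = 1/(2d)
= 1/6
= 0.1667

0.1667


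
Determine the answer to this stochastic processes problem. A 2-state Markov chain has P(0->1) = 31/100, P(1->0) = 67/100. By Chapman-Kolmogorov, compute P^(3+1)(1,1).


P^4 = P^3 * P^1
Computing via matrix multiplication of the transition matrix.
Entry (1,1) of P^4 = 0.3163

0.3163
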